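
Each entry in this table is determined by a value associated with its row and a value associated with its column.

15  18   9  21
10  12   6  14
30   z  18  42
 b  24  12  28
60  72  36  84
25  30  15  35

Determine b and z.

Each row is a constant multiple of every other row — this is a multiplication table with the headers hidden.
Row 4 is 28/21 = 4/3 times row 1, so its entry in column 1 is 15 × 4/3 = 20.
Row 3 is 42/21 = 2/1 times row 1, so its entry in column 2 is 18 × 2/1 = 36.

b = 20, z = 36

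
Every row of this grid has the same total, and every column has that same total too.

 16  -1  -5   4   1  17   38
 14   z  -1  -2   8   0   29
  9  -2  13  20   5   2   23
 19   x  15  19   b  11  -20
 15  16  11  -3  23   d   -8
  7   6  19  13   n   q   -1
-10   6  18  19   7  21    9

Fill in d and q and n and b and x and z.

d = 16, q = 3, n = 23, b = 3, x = 23, z = 22

Rows 1 and 3 both sum to 70, so that's the common total.
Row 2 has 14 − 1 − 2 + 8 + 0 + 29 = 48; the blank must be 70 − 48 = 22.
Column 2 has -1 + 22 − 2 + 16 + 6 + 6 = 47; the blank must be 70 − 47 = 23.
Row 4 has 19 + 23 + 15 + 19 + 11 − 20 = 67; the blank must be 70 − 67 = 3.
Column 5 has 1 + 8 + 5 + 3 + 23 + 7 = 47; the blank must be 70 − 47 = 23.
Row 6 has 7 + 6 + 19 + 13 + 23 − 1 = 67; the blank must be 70 − 67 = 3.
Row 5 has 15 + 16 + 11 − 3 + 23 − 8 = 54; the blank must be 70 − 54 = 16.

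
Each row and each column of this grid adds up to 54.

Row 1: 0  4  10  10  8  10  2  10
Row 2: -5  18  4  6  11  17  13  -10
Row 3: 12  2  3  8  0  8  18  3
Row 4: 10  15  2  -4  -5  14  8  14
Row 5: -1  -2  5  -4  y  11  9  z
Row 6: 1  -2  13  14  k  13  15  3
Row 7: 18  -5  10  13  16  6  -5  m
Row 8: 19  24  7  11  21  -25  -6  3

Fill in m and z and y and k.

Row 7 has 18 − 5 + 10 + 13 + 16 + 6 − 5 = 53; the blank must be 54 − 53 = 1.
Row 6 has 1 − 2 + 13 + 14 + 13 + 15 + 3 = 57; the blank must be 54 − 57 = -3.
Column 5 has 8 + 11 + 0 − 5 − 3 + 16 + 21 = 48; the blank must be 54 − 48 = 6.
Row 5 has -1 − 2 + 5 − 4 + 6 + 11 + 9 = 24; the blank must be 54 − 24 = 30.

m = 1, z = 30, y = 6, k = -3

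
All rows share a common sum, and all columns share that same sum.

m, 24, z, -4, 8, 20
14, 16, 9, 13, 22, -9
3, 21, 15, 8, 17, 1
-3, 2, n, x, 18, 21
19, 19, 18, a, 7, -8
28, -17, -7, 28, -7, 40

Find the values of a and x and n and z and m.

a = 10, x = 10, n = 17, z = 13, m = 4

Rows 2 and 3 both sum to 65, so that's the common total.
Column 1: 14 + 3 − 3 + 19 + 28 = 61, so its missing entry is 65 − 61 = 4.
Row 5: 19 + 19 + 18 + 7 − 8 = 55, so its missing entry is 65 − 55 = 10.
Row 1: 4 + 24 − 4 + 8 + 20 = 52, so its missing entry is 65 − 52 = 13.
Column 4: -4 + 13 + 8 + 10 + 28 = 55, so its missing entry is 65 − 55 = 10.
Row 4: -3 + 2 + 10 + 18 + 21 = 48, so its missing entry is 65 − 48 = 17.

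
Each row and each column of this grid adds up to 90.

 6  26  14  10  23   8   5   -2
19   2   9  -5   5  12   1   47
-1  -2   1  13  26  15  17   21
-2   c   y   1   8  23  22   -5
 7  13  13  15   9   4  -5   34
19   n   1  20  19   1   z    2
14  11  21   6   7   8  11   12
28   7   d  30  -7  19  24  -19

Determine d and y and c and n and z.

d = 8, y = 23, c = 20, n = 13, z = 15

Column 7: 5 + 1 + 17 + 22 − 5 + 11 + 24 = 75, so its missing entry is 90 − 75 = 15.
Row 6: 19 + 1 + 20 + 19 + 1 + 15 + 2 = 77, so its missing entry is 90 − 77 = 13.
Column 2: 26 + 2 − 2 + 13 + 13 + 11 + 7 = 70, so its missing entry is 90 − 70 = 20.
Row 8: 28 + 7 + 30 − 7 + 19 + 24 − 19 = 82, so its missing entry is 90 − 82 = 8.
Row 4: -2 + 20 + 1 + 8 + 23 + 22 − 5 = 67, so its missing entry is 90 − 67 = 23.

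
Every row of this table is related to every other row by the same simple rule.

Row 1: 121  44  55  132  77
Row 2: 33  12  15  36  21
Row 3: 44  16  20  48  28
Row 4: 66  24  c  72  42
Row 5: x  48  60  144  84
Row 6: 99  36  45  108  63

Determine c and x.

Each row is a constant multiple of every other row — this is a multiplication table with the headers hidden.
Row 4 is 72/132 = 6/11 times row 1, so its entry in column 3 is 55 × 6/11 = 30.
Row 5 is 144/132 = 12/11 times row 1, so its entry in column 1 is 121 × 12/11 = 132.

c = 30, x = 132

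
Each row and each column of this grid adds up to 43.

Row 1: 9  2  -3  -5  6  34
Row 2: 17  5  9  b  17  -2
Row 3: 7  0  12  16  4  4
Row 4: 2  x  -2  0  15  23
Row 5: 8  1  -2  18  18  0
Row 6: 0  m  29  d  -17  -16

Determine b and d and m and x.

Row 4: 2 − 2 + 0 + 15 + 23 = 38, so its missing entry is 43 − 38 = 5.
Row 2: 17 + 5 + 9 + 17 − 2 = 46, so its missing entry is 43 − 46 = -3.
Column 4: -5 − 3 + 16 + 0 + 18 = 26, so its missing entry is 43 − 26 = 17.
Row 6: 0 + 29 + 17 − 17 − 16 = 13, so its missing entry is 43 − 13 = 30.

b = -3, d = 17, m = 30, x = 5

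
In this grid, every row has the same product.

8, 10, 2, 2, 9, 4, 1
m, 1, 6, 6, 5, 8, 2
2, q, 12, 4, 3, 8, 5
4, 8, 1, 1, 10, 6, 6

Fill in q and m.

q = 1, m = 4

Rows 1 and 4 each multiply to 11520, so every row has product 11520.
Row 3: 2×12×4×3×8×5 = 11520, so the missing entry is 11520 ÷ 11520 = 1.
Row 2: 1×6×6×5×8×2 = 2880, so the missing entry is 11520 ÷ 2880 = 4.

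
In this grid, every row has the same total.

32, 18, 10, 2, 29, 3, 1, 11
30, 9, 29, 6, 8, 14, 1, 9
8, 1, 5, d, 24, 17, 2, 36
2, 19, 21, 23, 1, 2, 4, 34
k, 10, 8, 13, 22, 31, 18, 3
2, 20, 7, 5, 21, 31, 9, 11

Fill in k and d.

Rows 2 and 4 both add up to 106, so every row sums to 106.
Row 5: 10 + 8 + 13 + 22 + 31 + 18 + 3 = 105, so the missing entry is 106 − 105 = 1.
Row 3: 8 + 1 + 5 + 24 + 17 + 2 + 36 = 93, so the missing entry is 106 − 93 = 13.

k = 1, d = 13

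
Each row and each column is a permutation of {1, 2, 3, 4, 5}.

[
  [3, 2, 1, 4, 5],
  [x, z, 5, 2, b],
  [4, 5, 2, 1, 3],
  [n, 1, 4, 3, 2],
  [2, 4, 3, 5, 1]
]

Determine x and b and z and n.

x = 1, b = 4, z = 3, n = 5

At (row 2, col 2): column 2 already has {1, 2, 4, 5}, so the value is 3.
For row 2, column 5: column 5 already has {1, 2, 3, 5}; that leaves 4.
For row 2, column 1: row 2 already has {2, 3, 4, 5}; that leaves 1.
Cell (4,1): row 4 already has {1, 2, 3, 4} → 5.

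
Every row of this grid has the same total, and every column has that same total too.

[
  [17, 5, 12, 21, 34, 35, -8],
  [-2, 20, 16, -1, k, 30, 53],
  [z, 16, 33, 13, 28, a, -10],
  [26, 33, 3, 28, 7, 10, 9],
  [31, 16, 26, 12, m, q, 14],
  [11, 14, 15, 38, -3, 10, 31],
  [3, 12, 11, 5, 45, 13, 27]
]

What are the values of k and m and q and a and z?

k = 0, m = 5, q = 12, a = 6, z = 30

Rows 1 and 4 both sum to 116, so that's the common total.
The known cells in column 1 total 86, leaving 116 − 86 = 30 for the blank.
The known cells in row 2 total 116, leaving 116 − 116 = 0 for the blank.
The known cells in column 5 total 111, leaving 116 − 111 = 5 for the blank.
The known cells in row 5 total 104, leaving 116 − 104 = 12 for the blank.
The known cells in row 3 total 110, leaving 116 − 110 = 6 for the blank.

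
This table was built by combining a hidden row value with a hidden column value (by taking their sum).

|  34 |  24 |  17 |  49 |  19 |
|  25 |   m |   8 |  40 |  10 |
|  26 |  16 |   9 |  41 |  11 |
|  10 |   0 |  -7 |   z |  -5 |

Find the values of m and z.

The difference between any two rows is the same in every column — this is an addition table with the headers hidden.
Row 2 minus row 1 is 25 − 34 = -9, so its entry in column 2 is 24 + (-9) = 15.
Row 4 minus row 1 is 10 − 34 = -24, so its entry in column 4 is 49 + (-24) = 25.

m = 15, z = 25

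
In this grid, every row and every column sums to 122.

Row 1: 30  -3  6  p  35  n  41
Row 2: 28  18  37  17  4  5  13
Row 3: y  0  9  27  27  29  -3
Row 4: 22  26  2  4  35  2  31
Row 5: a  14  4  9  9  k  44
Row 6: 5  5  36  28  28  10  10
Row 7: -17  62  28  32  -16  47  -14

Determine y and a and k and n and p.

y = 33, a = 21, k = 21, n = 8, p = 5

Column 4 has 17 + 27 + 4 + 9 + 28 + 32 = 117; the blank must be 122 − 117 = 5.
Row 3 has 0 + 9 + 27 + 27 + 29 − 3 = 89; the blank must be 122 − 89 = 33.
Column 1 has 30 + 28 + 33 + 22 + 5 − 17 = 101; the blank must be 122 − 101 = 21.
Row 5 has 21 + 14 + 4 + 9 + 9 + 44 = 101; the blank must be 122 − 101 = 21.
Row 1 has 30 − 3 + 6 + 5 + 35 + 41 = 114; the blank must be 122 − 114 = 8.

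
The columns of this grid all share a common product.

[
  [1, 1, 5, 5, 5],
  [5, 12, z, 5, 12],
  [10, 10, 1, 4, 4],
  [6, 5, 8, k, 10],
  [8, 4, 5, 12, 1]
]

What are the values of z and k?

Columns 1 and 5 each multiply to 2400, so every column has product 2400.
Column 3: 5×1×8×5 = 200, so the missing entry is 2400 ÷ 200 = 12.
Column 4: 5×5×4×12 = 1200, so the missing entry is 2400 ÷ 1200 = 2.

z = 12, k = 2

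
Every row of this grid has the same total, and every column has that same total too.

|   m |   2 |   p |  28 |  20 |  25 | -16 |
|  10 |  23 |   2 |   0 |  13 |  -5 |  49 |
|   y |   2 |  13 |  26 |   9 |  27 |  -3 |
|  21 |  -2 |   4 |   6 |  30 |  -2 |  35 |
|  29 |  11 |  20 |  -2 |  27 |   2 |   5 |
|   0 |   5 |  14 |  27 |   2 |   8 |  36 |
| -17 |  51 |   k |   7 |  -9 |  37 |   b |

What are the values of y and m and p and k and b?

y = 18, m = 31, p = 2, k = 37, b = -14

Rows 2 and 4 both sum to 92, so that's the common total.
The known cells in row 3 total 74, leaving 92 − 74 = 18 for the blank.
The known cells in column 1 total 61, leaving 92 − 61 = 31 for the blank.
The known cells in row 1 total 90, leaving 92 − 90 = 2 for the blank.
The known cells in column 3 total 55, leaving 92 − 55 = 37 for the blank.
The known cells in row 7 total 106, leaving 92 − 106 = -14 for the blank.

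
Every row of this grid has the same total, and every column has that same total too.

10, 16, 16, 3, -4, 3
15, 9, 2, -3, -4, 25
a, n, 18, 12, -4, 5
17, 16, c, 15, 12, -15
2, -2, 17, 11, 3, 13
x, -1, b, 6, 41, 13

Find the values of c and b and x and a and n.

Rows 1 and 2 both sum to 44, so that's the common total.
Column 2 has 16 + 9 + 16 − 2 − 1 = 38; the blank must be 44 − 38 = 6.
Row 3 has 6 + 18 + 12 − 4 + 5 = 37; the blank must be 44 − 37 = 7.
Column 1 has 10 + 15 + 7 + 17 + 2 = 51; the blank must be 44 − 51 = -7.
Row 4 has 17 + 16 + 15 + 12 − 15 = 45; the blank must be 44 − 45 = -1.
Row 6 has -7 − 1 + 6 + 41 + 13 = 52; the blank must be 44 − 52 = -8.

c = -1, b = -8, x = -7, a = 7, n = 6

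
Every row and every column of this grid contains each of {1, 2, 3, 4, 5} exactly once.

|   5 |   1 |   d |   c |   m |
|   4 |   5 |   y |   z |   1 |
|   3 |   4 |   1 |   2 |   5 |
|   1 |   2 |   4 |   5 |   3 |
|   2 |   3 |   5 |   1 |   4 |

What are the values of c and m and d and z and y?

For row 1, column 5: column 5 already has {1, 3, 4, 5}; that leaves 2.
Cell (1,3): row 1 is missing {3, 4} and column 3 is missing {2, 3} → 3.
For row 2, column 3: column 3 already has {1, 3, 4, 5}; that leaves 2.
Cell (1,4): row 1 already has {1, 2, 3, 5} → 4.
At (row 2, col 4): row 2 already has {1, 2, 4, 5}, so the value is 3.

c = 4, m = 2, d = 3, z = 3, y = 2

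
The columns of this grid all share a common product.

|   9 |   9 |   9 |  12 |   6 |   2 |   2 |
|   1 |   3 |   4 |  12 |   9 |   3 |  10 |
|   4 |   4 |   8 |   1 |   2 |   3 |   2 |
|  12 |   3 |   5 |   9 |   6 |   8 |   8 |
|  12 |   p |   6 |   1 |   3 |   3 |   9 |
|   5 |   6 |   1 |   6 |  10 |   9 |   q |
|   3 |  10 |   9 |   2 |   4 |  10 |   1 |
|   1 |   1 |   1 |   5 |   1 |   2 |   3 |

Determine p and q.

p = 4, q = 9

Columns 5 and 6 each multiply to 77760, so every column has product 77760.
Column 2: 9×3×4×3×6×10×1 = 19440, so the missing entry is 77760 ÷ 19440 = 4.
Column 7: 2×10×2×8×9×1×3 = 8640, so the missing entry is 77760 ÷ 8640 = 9.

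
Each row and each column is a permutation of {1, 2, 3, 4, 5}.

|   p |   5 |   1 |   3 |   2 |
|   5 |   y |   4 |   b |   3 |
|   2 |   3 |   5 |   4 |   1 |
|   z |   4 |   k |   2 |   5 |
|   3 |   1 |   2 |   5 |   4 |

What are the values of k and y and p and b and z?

Cell (1,1): row 1 already has {1, 2, 3, 5} → 4.
At (row 2, col 2): column 2 already has {1, 3, 4, 5}, so the value is 2.
Cell (4,1): column 1 already has {2, 3, 4, 5} → 1.
Cell (4,3): row 4 already has {1, 2, 4, 5} → 3.
At (row 2, col 4): row 2 already has {2, 3, 4, 5}, so the value is 1.

k = 3, y = 2, p = 4, b = 1, z = 1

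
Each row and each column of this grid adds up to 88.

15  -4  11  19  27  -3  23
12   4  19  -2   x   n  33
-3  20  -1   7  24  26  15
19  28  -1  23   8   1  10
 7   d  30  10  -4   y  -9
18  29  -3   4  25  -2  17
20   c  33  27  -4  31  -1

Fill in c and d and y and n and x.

c = -18, d = 29, y = 25, n = 10, x = 12

Row 7 has 20 + 33 + 27 − 4 + 31 − 1 = 106; the blank must be 88 − 106 = -18.
Column 5 has 27 + 24 + 8 − 4 + 25 − 4 = 76; the blank must be 88 − 76 = 12.
Row 2 has 12 + 4 + 19 − 2 + 12 + 33 = 78; the blank must be 88 − 78 = 10.
Column 6 has -3 + 10 + 26 + 1 − 2 + 31 = 63; the blank must be 88 − 63 = 25.
Row 5 has 7 + 30 + 10 − 4 + 25 − 9 = 59; the blank must be 88 − 59 = 29.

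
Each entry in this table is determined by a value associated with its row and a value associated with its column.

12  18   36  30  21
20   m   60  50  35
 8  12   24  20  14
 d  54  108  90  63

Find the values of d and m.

Each row is a constant multiple of every other row — this is a multiplication table with the headers hidden.
Row 4 is 90/30 = 3/1 times row 1, so its entry in column 1 is 12 × 3/1 = 36.
Row 2 is 50/30 = 5/3 times row 1, so its entry in column 2 is 18 × 5/3 = 30.

d = 36, m = 30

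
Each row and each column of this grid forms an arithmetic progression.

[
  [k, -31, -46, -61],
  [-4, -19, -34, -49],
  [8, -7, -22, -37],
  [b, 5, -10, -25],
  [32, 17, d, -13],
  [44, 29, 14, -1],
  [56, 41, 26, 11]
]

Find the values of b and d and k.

Along each row the entries change by -15 per step; down each column they change by 12.
Row 4: from 5 at column 2, stepping by -15 to column 1 gives 20.
Row 5: from 32 at column 1, stepping by -15 to column 3 gives 2.
Row 1: from -31 at column 2, stepping by -15 to column 1 gives -16.

b = 20, d = 2, k = -16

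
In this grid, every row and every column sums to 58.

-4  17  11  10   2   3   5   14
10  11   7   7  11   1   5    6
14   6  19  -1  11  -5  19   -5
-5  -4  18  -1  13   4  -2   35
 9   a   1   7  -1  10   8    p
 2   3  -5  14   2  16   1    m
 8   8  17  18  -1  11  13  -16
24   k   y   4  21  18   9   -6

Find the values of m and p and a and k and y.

Row 6 has 2 + 3 − 5 + 14 + 2 + 16 + 1 = 33; the blank must be 58 − 33 = 25.
Column 3 has 11 + 7 + 19 + 18 + 1 − 5 + 17 = 68; the blank must be 58 − 68 = -10.
Row 8 has 24 − 10 + 4 + 21 + 18 + 9 − 6 = 60; the blank must be 58 − 60 = -2.
Column 2 has 17 + 11 + 6 − 4 + 3 + 8 − 2 = 39; the blank must be 58 − 39 = 19.
Row 5 has 9 + 19 + 1 + 7 − 1 + 10 + 8 = 53; the blank must be 58 − 53 = 5.

m = 25, p = 5, a = 19, k = -2, y = -10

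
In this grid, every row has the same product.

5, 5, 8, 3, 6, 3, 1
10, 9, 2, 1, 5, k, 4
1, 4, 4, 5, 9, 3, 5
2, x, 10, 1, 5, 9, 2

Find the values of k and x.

k = 3, x = 6

Rows 1 and 3 each multiply to 10800, so every row has product 10800.
Row 2: 10×9×2×1×5×4 = 3600, so the missing entry is 10800 ÷ 3600 = 3.
Row 4: 2×10×1×5×9×2 = 1800, so the missing entry is 10800 ÷ 1800 = 6.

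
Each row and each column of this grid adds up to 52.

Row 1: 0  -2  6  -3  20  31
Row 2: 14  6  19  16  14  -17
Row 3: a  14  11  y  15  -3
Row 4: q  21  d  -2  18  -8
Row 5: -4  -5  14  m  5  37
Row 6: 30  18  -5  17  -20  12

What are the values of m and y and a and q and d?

The known cells in row 5 total 47, leaving 52 − 47 = 5 for the blank.
The known cells in column 4 total 33, leaving 52 − 33 = 19 for the blank.
The known cells in row 3 total 56, leaving 52 − 56 = -4 for the blank.
The known cells in column 1 total 36, leaving 52 − 36 = 16 for the blank.
The known cells in row 4 total 45, leaving 52 − 45 = 7 for the blank.

m = 5, y = 19, a = -4, q = 16, d = 7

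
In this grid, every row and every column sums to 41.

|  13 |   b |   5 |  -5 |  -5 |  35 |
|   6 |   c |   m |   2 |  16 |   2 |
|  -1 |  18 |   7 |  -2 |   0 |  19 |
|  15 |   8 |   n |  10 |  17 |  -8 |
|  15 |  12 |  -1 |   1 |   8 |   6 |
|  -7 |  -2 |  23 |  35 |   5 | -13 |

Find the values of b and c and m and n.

The known cells in row 1 total 43, leaving 41 − 43 = -2 for the blank.
The known cells in column 2 total 34, leaving 41 − 34 = 7 for the blank.
The known cells in row 2 total 33, leaving 41 − 33 = 8 for the blank.
The known cells in row 4 total 42, leaving 41 − 42 = -1 for the blank.

b = -2, c = 7, m = 8, n = -1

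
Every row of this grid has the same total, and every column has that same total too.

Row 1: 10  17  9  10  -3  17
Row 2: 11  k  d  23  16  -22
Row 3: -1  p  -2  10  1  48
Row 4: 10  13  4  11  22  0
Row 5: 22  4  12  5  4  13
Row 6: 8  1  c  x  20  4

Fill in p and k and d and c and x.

p = 4, k = 21, d = 11, c = 26, x = 1

Rows 1 and 4 both sum to 60, so that's the common total.
Row 3 has -1 − 2 + 10 + 1 + 48 = 56; the blank must be 60 − 56 = 4.
Column 2 has 17 + 4 + 13 + 4 + 1 = 39; the blank must be 60 − 39 = 21.
Row 2 has 11 + 21 + 23 + 16 − 22 = 49; the blank must be 60 − 49 = 11.
Column 4 has 10 + 23 + 10 + 11 + 5 = 59; the blank must be 60 − 59 = 1.
Row 6 has 8 + 1 + 1 + 20 + 4 = 34; the blank must be 60 − 34 = 26.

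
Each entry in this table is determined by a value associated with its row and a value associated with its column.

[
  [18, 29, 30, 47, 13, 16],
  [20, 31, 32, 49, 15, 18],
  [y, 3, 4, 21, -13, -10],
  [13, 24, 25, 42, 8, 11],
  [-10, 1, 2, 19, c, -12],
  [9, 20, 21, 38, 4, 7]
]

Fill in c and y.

c = -15, y = -8

The difference between any two rows is the same in every column — this is an addition table with the headers hidden.
Row 5 minus row 1 is 19 − 47 = -28, so its entry in column 5 is 13 + (-28) = -15.
Row 3 minus row 1 is 21 − 47 = -26, so its entry in column 1 is 18 + (-26) = -8.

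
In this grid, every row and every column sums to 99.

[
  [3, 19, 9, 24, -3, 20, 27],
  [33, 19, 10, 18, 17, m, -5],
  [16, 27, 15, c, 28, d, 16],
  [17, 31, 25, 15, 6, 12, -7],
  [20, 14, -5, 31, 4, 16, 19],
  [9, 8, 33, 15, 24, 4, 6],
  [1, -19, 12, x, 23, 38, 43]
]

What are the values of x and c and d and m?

Row 7 has 1 − 19 + 12 + 23 + 38 + 43 = 98; the blank must be 99 − 98 = 1.
Column 4 has 24 + 18 + 15 + 31 + 15 + 1 = 104; the blank must be 99 − 104 = -5.
Row 3 has 16 + 27 + 15 − 5 + 28 + 16 = 97; the blank must be 99 − 97 = 2.
Row 2 has 33 + 19 + 10 + 18 + 17 − 5 = 92; the blank must be 99 − 92 = 7.

x = 1, c = -5, d = 2, m = 7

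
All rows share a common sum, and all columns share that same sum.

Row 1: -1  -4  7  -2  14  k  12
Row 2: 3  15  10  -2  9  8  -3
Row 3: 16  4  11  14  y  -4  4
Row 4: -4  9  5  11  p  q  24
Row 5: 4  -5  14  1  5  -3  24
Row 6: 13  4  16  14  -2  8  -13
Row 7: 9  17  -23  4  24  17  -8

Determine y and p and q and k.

Rows 2 and 5 both sum to 40, so that's the common total.
Row 3 has 16 + 4 + 11 + 14 − 4 + 4 = 45; the blank must be 40 − 45 = -5.
Column 5 has 14 + 9 − 5 + 5 − 2 + 24 = 45; the blank must be 40 − 45 = -5.
Row 4 has -4 + 9 + 5 + 11 − 5 + 24 = 40; the blank must be 40 − 40 = 0.
Row 1 has -1 − 4 + 7 − 2 + 14 + 12 = 26; the blank must be 40 − 26 = 14.

y = -5, p = -5, q = 0, k = 14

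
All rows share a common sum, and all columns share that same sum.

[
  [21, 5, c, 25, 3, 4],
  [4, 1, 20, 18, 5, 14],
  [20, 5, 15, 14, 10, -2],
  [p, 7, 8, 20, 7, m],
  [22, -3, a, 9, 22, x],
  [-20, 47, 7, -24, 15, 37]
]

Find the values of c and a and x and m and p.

Rows 2 and 3 both sum to 62, so that's the common total.
Column 1 has 21 + 4 + 20 + 22 − 20 = 47; the blank must be 62 − 47 = 15.
Row 1 has 21 + 5 + 25 + 3 + 4 = 58; the blank must be 62 − 58 = 4.
Column 3 has 4 + 20 + 15 + 8 + 7 = 54; the blank must be 62 − 54 = 8.
Row 5 has 22 − 3 + 8 + 9 + 22 = 58; the blank must be 62 − 58 = 4.
Row 4 has 15 + 7 + 8 + 20 + 7 = 57; the blank must be 62 − 57 = 5.

c = 4, a = 8, x = 4, m = 5, p = 15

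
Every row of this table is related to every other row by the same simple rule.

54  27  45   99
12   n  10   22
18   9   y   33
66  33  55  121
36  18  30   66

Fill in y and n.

Each row is a constant multiple of every other row — this is a multiplication table with the headers hidden.
Row 3 is 33/99 = 1/3 times row 1, so its entry in column 3 is 45 × 1/3 = 15.
Row 2 is 22/99 = 2/9 times row 1, so its entry in column 2 is 27 × 2/9 = 6.

y = 15, n = 6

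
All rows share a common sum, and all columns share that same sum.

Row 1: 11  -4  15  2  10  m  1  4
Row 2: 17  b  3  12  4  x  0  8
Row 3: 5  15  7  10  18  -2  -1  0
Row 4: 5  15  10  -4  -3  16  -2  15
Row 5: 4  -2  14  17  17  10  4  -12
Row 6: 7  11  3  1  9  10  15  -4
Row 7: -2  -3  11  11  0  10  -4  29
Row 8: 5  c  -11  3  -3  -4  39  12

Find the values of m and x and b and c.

m = 13, x = -1, b = 9, c = 11

Rows 3 and 4 both sum to 52, so that's the common total.
Row 8 has 5 − 11 + 3 − 3 − 4 + 39 + 12 = 41; the blank must be 52 − 41 = 11.
Column 2 has -4 + 15 + 15 − 2 + 11 − 3 + 11 = 43; the blank must be 52 − 43 = 9.
Row 1 has 11 − 4 + 15 + 2 + 10 + 1 + 4 = 39; the blank must be 52 − 39 = 13.
Row 2 has 17 + 9 + 3 + 12 + 4 + 0 + 8 = 53; the blank must be 52 − 53 = -1.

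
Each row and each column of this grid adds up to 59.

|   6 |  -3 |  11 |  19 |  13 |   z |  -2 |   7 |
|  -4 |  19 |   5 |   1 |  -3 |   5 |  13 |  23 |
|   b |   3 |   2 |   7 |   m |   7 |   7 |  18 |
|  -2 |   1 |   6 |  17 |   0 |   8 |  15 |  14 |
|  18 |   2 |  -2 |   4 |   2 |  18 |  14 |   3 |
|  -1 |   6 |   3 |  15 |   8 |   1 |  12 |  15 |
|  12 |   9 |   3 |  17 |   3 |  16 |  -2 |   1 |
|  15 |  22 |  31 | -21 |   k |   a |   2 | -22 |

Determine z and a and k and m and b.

Column 1 has 6 − 4 − 2 + 18 − 1 + 12 + 15 = 44; the blank must be 59 − 44 = 15.
Row 3 has 15 + 3 + 2 + 7 + 7 + 7 + 18 = 59; the blank must be 59 − 59 = 0.
Column 5 has 13 − 3 + 0 + 0 + 2 + 8 + 3 = 23; the blank must be 59 − 23 = 36.
Row 1 has 6 − 3 + 11 + 19 + 13 − 2 + 7 = 51; the blank must be 59 − 51 = 8.
Row 8 has 15 + 22 + 31 − 21 + 36 + 2 − 22 = 63; the blank must be 59 − 63 = -4.

z = 8, a = -4, k = 36, m = 0, b = 15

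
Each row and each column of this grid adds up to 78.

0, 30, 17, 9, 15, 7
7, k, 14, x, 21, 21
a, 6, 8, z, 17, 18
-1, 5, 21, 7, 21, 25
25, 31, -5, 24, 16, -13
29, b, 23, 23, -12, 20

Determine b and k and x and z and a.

Column 1 has 0 + 7 − 1 + 25 + 29 = 60; the blank must be 78 − 60 = 18.
Row 6 has 29 + 23 + 23 − 12 + 20 = 83; the blank must be 78 − 83 = -5.
Column 2 has 30 + 6 + 5 + 31 − 5 = 67; the blank must be 78 − 67 = 11.
Row 3 has 18 + 6 + 8 + 17 + 18 = 67; the blank must be 78 − 67 = 11.
Row 2 has 7 + 11 + 14 + 21 + 21 = 74; the blank must be 78 − 74 = 4.

b = -5, k = 11, x = 4, z = 11, a = 18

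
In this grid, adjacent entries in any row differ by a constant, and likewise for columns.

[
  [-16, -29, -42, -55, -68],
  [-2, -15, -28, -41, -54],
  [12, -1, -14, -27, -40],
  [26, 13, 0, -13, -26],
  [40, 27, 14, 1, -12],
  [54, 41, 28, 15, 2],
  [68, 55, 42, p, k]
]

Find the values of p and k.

Along each row the entries change by -13 per step; down each column they change by 14.
Row 7: from 68 at column 1, stepping by -13 to column 4 gives 29.
Row 7: from 68 at column 1, stepping by -13 to column 5 gives 16.

p = 29, k = 16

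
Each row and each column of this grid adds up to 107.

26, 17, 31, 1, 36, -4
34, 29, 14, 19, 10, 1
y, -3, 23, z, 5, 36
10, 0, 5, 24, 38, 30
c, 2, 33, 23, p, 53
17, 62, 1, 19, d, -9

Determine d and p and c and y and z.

d = 17, p = 1, c = -5, y = 25, z = 21

Row 6 has 17 + 62 + 1 + 19 − 9 = 90; the blank must be 107 − 90 = 17.
Column 5 has 36 + 10 + 5 + 38 + 17 = 106; the blank must be 107 − 106 = 1.
Row 5 has 2 + 33 + 23 + 1 + 53 = 112; the blank must be 107 − 112 = -5.
Column 1 has 26 + 34 + 10 − 5 + 17 = 82; the blank must be 107 − 82 = 25.
Row 3 has 25 − 3 + 23 + 5 + 36 = 86; the blank must be 107 − 86 = 21.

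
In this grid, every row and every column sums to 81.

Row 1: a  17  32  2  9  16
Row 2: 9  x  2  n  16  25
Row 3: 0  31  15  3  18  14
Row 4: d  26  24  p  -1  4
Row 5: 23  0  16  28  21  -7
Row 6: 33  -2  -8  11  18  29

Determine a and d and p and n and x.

a = 5, d = 11, p = 17, n = 20, x = 9

The known cells in row 1 total 76, leaving 81 − 76 = 5 for the blank.
The known cells in column 2 total 72, leaving 81 − 72 = 9 for the blank.
The known cells in column 1 total 70, leaving 81 − 70 = 11 for the blank.
The known cells in row 4 total 64, leaving 81 − 64 = 17 for the blank.
The known cells in row 2 total 61, leaving 81 − 61 = 20 for the blank.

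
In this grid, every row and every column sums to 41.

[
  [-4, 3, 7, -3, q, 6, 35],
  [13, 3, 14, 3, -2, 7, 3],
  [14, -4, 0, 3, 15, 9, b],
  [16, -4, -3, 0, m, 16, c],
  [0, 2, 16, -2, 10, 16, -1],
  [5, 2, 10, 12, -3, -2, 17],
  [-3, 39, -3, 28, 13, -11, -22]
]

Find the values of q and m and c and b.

q = -3, m = 11, c = 5, b = 4

Row 1: -4 + 3 + 7 − 3 + 6 + 35 = 44, so its missing entry is 41 − 44 = -3.
Column 5: -3 − 2 + 15 + 10 − 3 + 13 = 30, so its missing entry is 41 − 30 = 11.
Row 3: 14 − 4 + 0 + 3 + 15 + 9 = 37, so its missing entry is 41 − 37 = 4.
Row 4: 16 − 4 − 3 + 0 + 11 + 16 = 36, so its missing entry is 41 − 36 = 5.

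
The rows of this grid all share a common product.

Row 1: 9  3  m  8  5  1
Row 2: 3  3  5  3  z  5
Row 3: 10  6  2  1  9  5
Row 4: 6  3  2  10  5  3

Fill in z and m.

Rows 3 and 4 each multiply to 5400, so every row has product 5400.
Row 2: 3×3×5×3×5 = 675, so the missing entry is 5400 ÷ 675 = 8.
Row 1: 9×3×8×5×1 = 1080, so the missing entry is 5400 ÷ 1080 = 5.

z = 8, m = 5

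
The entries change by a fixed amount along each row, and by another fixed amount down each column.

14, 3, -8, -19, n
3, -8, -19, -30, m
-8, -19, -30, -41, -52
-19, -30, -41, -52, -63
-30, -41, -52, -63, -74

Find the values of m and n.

Along each row the entries change by -11 per step; down each column they change by -11.
Row 2: from 3 at column 1, stepping by -11 to column 5 gives -41.
Row 1: from 14 at column 1, stepping by -11 to column 5 gives -30.

m = -41, n = -30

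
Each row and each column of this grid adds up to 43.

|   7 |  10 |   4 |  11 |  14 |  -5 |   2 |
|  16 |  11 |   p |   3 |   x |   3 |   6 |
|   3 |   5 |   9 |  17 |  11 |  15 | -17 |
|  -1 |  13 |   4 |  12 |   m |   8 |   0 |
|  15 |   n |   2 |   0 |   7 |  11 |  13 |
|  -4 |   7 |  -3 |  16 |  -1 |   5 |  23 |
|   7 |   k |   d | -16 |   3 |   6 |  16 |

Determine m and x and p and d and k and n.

m = 7, x = 2, p = 2, d = 25, k = 2, n = -5

Row 4: -1 + 13 + 4 + 12 + 8 + 0 = 36, so its missing entry is 43 − 36 = 7.
Column 5: 14 + 11 + 7 + 7 − 1 + 3 = 41, so its missing entry is 43 − 41 = 2.
Row 2: 16 + 11 + 3 + 2 + 3 + 6 = 41, so its missing entry is 43 − 41 = 2.
Column 3: 4 + 2 + 9 + 4 + 2 − 3 = 18, so its missing entry is 43 − 18 = 25.
Row 7: 7 + 25 − 16 + 3 + 6 + 16 = 41, so its missing entry is 43 − 41 = 2.
Row 5: 15 + 2 + 0 + 7 + 11 + 13 = 48, so its missing entry is 43 − 48 = -5.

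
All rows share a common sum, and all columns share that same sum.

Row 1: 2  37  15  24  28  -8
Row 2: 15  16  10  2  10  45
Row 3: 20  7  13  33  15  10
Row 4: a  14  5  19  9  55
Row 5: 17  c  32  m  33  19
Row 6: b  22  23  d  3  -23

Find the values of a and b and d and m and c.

a = -4, b = 48, d = 25, m = -5, c = 2

Rows 1 and 2 both sum to 98, so that's the common total.
The known cells in row 4 total 102, leaving 98 − 102 = -4 for the blank.
The known cells in column 1 total 50, leaving 98 − 50 = 48 for the blank.
The known cells in row 6 total 73, leaving 98 − 73 = 25 for the blank.
The known cells in column 4 total 103, leaving 98 − 103 = -5 for the blank.
The known cells in row 5 total 96, leaving 98 − 96 = 2 for the blank.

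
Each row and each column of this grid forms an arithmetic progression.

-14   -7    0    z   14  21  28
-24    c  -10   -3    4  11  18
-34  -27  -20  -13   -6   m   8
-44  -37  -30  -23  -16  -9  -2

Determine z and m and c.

z = 7, m = 1, c = -17

Along each row the entries change by 7 per step; down each column they change by -10.
Row 1: from -14 at column 1, stepping by 7 to column 4 gives 7.
Row 3: from -34 at column 1, stepping by 7 to column 6 gives 1.
Row 2: from -24 at column 1, stepping by 7 to column 2 gives -17.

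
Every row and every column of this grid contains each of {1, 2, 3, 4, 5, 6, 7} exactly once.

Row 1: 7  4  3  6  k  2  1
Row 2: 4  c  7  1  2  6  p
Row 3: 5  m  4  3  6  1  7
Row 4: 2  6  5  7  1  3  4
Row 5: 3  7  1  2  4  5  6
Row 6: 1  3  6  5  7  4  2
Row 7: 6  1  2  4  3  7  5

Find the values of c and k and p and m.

For row 2, column 7: column 7 already has {1, 2, 4, 5, 6, 7}; that leaves 3.
Cell (2,2): row 2 already has {1, 2, 3, 4, 6, 7} → 5.
Cell (1,5): row 1 already has {1, 2, 3, 4, 6, 7} → 5.
For row 3, column 2: row 3 already has {1, 3, 4, 5, 6, 7}; that leaves 2.

c = 5, k = 5, p = 3, m = 2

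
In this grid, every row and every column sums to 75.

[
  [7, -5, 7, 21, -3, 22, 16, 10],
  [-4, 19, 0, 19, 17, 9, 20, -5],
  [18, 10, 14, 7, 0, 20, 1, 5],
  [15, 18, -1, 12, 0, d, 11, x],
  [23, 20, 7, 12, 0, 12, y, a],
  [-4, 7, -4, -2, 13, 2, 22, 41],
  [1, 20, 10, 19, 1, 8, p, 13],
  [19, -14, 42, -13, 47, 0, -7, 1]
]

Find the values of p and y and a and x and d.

Row 7 has 1 + 20 + 10 + 19 + 1 + 8 + 13 = 72; the blank must be 75 − 72 = 3.
Column 7 has 16 + 20 + 1 + 11 + 22 + 3 − 7 = 66; the blank must be 75 − 66 = 9.
Row 5 has 23 + 20 + 7 + 12 + 0 + 12 + 9 = 83; the blank must be 75 − 83 = -8.
Column 8 has 10 − 5 + 5 − 8 + 41 + 13 + 1 = 57; the blank must be 75 − 57 = 18.
Row 4 has 15 + 18 − 1 + 12 + 0 + 11 + 18 = 73; the blank must be 75 − 73 = 2.

p = 3, y = 9, a = -8, x = 18, d = 2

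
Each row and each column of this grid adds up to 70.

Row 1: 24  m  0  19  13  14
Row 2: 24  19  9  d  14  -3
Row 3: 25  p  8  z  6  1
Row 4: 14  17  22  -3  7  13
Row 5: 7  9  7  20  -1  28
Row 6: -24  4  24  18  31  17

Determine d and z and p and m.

d = 7, z = 9, p = 21, m = 0

Row 2 has 24 + 19 + 9 + 14 − 3 = 63; the blank must be 70 − 63 = 7.
Column 4 has 19 + 7 − 3 + 20 + 18 = 61; the blank must be 70 − 61 = 9.
Row 3 has 25 + 8 + 9 + 6 + 1 = 49; the blank must be 70 − 49 = 21.
Row 1 has 24 + 0 + 19 + 13 + 14 = 70; the blank must be 70 − 70 = 0.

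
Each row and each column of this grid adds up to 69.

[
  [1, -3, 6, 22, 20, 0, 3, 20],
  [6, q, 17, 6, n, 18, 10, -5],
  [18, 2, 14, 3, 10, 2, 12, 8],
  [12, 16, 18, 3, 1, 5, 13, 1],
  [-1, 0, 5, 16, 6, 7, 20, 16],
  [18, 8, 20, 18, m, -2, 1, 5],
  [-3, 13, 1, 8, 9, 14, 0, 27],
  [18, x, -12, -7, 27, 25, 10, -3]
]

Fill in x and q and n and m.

x = 11, q = 22, n = -5, m = 1

The known cells in row 6 total 68, leaving 69 − 68 = 1 for the blank.
The known cells in row 8 total 58, leaving 69 − 58 = 11 for the blank.
The known cells in column 2 total 47, leaving 69 − 47 = 22 for the blank.
The known cells in row 2 total 74, leaving 69 − 74 = -5 for the blank.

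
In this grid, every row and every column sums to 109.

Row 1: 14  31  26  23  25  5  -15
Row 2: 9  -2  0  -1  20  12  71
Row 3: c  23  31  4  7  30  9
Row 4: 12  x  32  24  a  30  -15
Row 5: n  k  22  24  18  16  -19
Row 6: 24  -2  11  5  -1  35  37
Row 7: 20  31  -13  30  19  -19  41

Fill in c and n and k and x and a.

Column 5: 25 + 20 + 7 + 18 − 1 + 19 = 88, so its missing entry is 109 − 88 = 21.
Row 4: 12 + 32 + 24 + 21 + 30 − 15 = 104, so its missing entry is 109 − 104 = 5.
Row 3: 23 + 31 + 4 + 7 + 30 + 9 = 104, so its missing entry is 109 − 104 = 5.
Column 1: 14 + 9 + 5 + 12 + 24 + 20 = 84, so its missing entry is 109 − 84 = 25.
Row 5: 25 + 22 + 24 + 18 + 16 − 19 = 86, so its missing entry is 109 − 86 = 23.

c = 5, n = 25, k = 23, x = 5, a = 21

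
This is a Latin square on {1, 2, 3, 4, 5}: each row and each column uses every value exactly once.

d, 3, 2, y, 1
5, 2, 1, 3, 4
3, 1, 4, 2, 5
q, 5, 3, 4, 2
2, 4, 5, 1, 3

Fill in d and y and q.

At (row 1, col 4): column 4 already has {1, 2, 3, 4}, so the value is 5.
Cell (4,1): row 4 already has {2, 3, 4, 5} → 1.
For row 1, column 1: row 1 already has {1, 2, 3, 5}; that leaves 4.

d = 4, y = 5, q = 1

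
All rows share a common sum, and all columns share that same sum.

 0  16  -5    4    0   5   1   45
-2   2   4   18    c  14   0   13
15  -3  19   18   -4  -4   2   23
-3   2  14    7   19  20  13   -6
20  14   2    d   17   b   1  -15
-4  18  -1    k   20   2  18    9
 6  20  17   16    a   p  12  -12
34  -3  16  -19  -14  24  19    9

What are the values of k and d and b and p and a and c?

Rows 1 and 3 both sum to 66, so that's the common total.
Row 2: -2 + 2 + 4 + 18 + 14 + 0 + 13 = 49, so its missing entry is 66 − 49 = 17.
Column 5: 0 + 17 − 4 + 19 + 17 + 20 − 14 = 55, so its missing entry is 66 − 55 = 11.
Row 7: 6 + 20 + 17 + 16 + 11 + 12 − 12 = 70, so its missing entry is 66 − 70 = -4.
Column 6: 5 + 14 − 4 + 20 + 2 − 4 + 24 = 57, so its missing entry is 66 − 57 = 9.
Row 5: 20 + 14 + 2 + 17 + 9 + 1 − 15 = 48, so its missing entry is 66 − 48 = 18.
Row 6: -4 + 18 − 1 + 20 + 2 + 18 + 9 = 62, so its missing entry is 66 − 62 = 4.

k = 4, d = 18, b = 9, p = -4, a = 11, c = 17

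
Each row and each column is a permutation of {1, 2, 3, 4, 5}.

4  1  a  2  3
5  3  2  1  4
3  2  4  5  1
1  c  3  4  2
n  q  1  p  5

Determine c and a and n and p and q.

c = 5, a = 5, n = 2, p = 3, q = 4

At (row 5, col 1): column 1 already has {1, 3, 4, 5}, so the value is 2.
For row 5, column 4: column 4 already has {1, 2, 4, 5}; that leaves 3.
Cell (4,2): row 4 already has {1, 2, 3, 4} → 5.
Cell (1,3): row 1 already has {1, 2, 3, 4} → 5.
For row 5, column 2: row 5 already has {1, 2, 3, 5}; that leaves 4.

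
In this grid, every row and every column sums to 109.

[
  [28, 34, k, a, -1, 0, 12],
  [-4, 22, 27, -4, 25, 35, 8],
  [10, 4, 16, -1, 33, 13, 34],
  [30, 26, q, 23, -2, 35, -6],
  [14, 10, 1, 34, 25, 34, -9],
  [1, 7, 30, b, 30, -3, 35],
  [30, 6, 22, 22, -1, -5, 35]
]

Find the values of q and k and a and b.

Row 6 has 1 + 7 + 30 + 30 − 3 + 35 = 100; the blank must be 109 − 100 = 9.
Row 4 has 30 + 26 + 23 − 2 + 35 − 6 = 106; the blank must be 109 − 106 = 3.
Column 4 has -4 − 1 + 23 + 34 + 9 + 22 = 83; the blank must be 109 − 83 = 26.
Row 1 has 28 + 34 + 26 − 1 + 0 + 12 = 99; the blank must be 109 − 99 = 10.

q = 3, k = 10, a = 26, b = 9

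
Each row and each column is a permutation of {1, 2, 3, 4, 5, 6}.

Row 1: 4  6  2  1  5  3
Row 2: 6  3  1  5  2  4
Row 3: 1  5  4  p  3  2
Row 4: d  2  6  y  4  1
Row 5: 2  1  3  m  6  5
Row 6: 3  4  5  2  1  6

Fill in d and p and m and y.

d = 5, p = 6, m = 4, y = 3

For row 3, column 4: row 3 already has {1, 2, 3, 4, 5}; that leaves 6.
For row 4, column 1: column 1 already has {1, 2, 3, 4, 6}; that leaves 5.
For row 4, column 4: row 4 already has {1, 2, 4, 5, 6}; that leaves 3.
At (row 5, col 4): row 5 already has {1, 2, 3, 5, 6}, so the value is 4.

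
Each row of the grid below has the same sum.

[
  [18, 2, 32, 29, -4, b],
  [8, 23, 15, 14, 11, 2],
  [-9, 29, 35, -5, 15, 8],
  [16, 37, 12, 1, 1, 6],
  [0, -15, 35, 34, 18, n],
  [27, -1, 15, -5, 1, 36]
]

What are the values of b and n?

b = -4, n = 1

Row 3 sums to 73 and so does row 6; that's the common total.
In row 1 the known cells total 77, leaving 73 − 77 = -4.
In row 5 the known cells total 72, leaving 73 − 72 = 1.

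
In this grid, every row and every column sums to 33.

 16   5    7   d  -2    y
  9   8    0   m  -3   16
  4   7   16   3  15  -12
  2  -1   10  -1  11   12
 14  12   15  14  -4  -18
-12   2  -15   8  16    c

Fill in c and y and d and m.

c = 34, y = 1, d = 6, m = 3

Row 6: -12 + 2 − 15 + 8 + 16 = -1, so its missing entry is 33 − (-1) = 34.
Row 2: 9 + 8 + 0 − 3 + 16 = 30, so its missing entry is 33 − 30 = 3.
Column 6: 16 − 12 + 12 − 18 + 34 = 32, so its missing entry is 33 − 32 = 1.
Row 1: 16 + 5 + 7 − 2 + 1 = 27, so its missing entry is 33 − 27 = 6.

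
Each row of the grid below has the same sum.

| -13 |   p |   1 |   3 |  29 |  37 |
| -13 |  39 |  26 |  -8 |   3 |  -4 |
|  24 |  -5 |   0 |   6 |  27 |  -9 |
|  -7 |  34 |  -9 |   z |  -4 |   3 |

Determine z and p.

z = 26, p = -14

The complete rows each total 43.
Row 4 is missing 43 − 17 = 26 (since -7 + 34 − 9 − 4 + 3 = 17).
Row 1 is missing 43 − 57 = -14 (since -13 + 1 + 3 + 29 + 37 = 57).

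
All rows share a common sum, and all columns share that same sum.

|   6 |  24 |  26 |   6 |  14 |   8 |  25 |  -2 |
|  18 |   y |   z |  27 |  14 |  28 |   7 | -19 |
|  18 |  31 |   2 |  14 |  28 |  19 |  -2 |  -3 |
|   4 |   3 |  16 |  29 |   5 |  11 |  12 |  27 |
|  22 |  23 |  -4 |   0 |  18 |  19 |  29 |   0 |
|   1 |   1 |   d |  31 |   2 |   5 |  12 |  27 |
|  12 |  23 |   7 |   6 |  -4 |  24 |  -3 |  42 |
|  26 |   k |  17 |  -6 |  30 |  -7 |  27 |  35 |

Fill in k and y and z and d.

Rows 1 and 3 both sum to 107, so that's the common total.
The known cells in row 8 total 122, leaving 107 − 122 = -15 for the blank.
The known cells in column 2 total 90, leaving 107 − 90 = 17 for the blank.
The known cells in row 2 total 92, leaving 107 − 92 = 15 for the blank.
The known cells in row 6 total 79, leaving 107 − 79 = 28 for the blank.

k = -15, y = 17, z = 15, d = 28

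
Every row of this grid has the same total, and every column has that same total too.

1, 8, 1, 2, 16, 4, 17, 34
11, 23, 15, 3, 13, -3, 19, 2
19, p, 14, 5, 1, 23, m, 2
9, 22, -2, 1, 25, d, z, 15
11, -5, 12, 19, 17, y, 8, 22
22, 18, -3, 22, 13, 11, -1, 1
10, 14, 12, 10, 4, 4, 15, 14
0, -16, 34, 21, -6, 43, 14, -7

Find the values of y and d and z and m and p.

y = -1, d = 2, z = 11, m = 0, p = 19

Rows 1 and 2 both sum to 83, so that's the common total.
Column 2: 8 + 23 + 22 − 5 + 18 + 14 − 16 = 64, so its missing entry is 83 − 64 = 19.
Row 5: 11 − 5 + 12 + 19 + 17 + 8 + 22 = 84, so its missing entry is 83 − 84 = -1.
Row 3: 19 + 19 + 14 + 5 + 1 + 23 + 2 = 83, so its missing entry is 83 − 83 = 0.
Column 7: 17 + 19 + 0 + 8 − 1 + 15 + 14 = 72, so its missing entry is 83 − 72 = 11.
Row 4: 9 + 22 − 2 + 1 + 25 + 11 + 15 = 81, so its missing entry is 83 − 81 = 2.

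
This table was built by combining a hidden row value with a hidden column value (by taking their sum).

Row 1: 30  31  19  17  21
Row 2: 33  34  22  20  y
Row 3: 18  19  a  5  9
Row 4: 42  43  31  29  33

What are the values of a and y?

a = 7, y = 24

The difference between any two rows is the same in every column — this is an addition table with the headers hidden.
Row 3 minus row 1 is 5 − 17 = -12, so its entry in column 3 is 19 + (-12) = 7.
Row 2 minus row 1 is 20 − 17 = 3, so its entry in column 5 is 21 + 3 = 24.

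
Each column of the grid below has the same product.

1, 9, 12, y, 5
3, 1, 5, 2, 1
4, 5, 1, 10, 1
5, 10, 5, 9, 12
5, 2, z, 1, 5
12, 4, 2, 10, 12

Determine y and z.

Columns 1 and 5 each multiply to 3600, so every column has product 3600.
Column 4: 2×10×9×1×10 = 1800, so the missing entry is 3600 ÷ 1800 = 2.
Column 3: 12×5×1×5×2 = 600, so the missing entry is 3600 ÷ 600 = 6.

y = 2, z = 6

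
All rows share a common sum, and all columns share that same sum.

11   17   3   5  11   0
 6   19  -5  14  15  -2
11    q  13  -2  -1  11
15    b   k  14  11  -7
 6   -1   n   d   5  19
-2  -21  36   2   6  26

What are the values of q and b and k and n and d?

q = 15, b = 18, k = -4, n = 4, d = 14

Rows 1 and 2 both sum to 47, so that's the common total.
Row 3 has 11 + 13 − 2 − 1 + 11 = 32; the blank must be 47 − 32 = 15.
Column 4 has 5 + 14 − 2 + 14 + 2 = 33; the blank must be 47 − 33 = 14.
Column 2 has 17 + 19 + 15 − 1 − 21 = 29; the blank must be 47 − 29 = 18.
Row 5 has 6 − 1 + 14 + 5 + 19 = 43; the blank must be 47 − 43 = 4.
Row 4 has 15 + 18 + 14 + 11 − 7 = 51; the blank must be 47 − 51 = -4.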